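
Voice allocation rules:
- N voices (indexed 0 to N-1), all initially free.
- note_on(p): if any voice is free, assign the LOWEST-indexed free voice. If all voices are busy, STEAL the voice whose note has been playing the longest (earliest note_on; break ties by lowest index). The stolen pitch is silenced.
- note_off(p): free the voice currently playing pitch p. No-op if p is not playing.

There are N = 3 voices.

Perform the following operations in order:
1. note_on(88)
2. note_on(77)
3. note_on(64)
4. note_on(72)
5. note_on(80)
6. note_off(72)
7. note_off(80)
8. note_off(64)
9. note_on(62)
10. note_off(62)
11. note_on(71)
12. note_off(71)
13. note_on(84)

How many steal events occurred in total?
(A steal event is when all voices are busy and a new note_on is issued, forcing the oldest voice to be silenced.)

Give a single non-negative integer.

Answer: 2

Derivation:
Op 1: note_on(88): voice 0 is free -> assigned | voices=[88 - -]
Op 2: note_on(77): voice 1 is free -> assigned | voices=[88 77 -]
Op 3: note_on(64): voice 2 is free -> assigned | voices=[88 77 64]
Op 4: note_on(72): all voices busy, STEAL voice 0 (pitch 88, oldest) -> assign | voices=[72 77 64]
Op 5: note_on(80): all voices busy, STEAL voice 1 (pitch 77, oldest) -> assign | voices=[72 80 64]
Op 6: note_off(72): free voice 0 | voices=[- 80 64]
Op 7: note_off(80): free voice 1 | voices=[- - 64]
Op 8: note_off(64): free voice 2 | voices=[- - -]
Op 9: note_on(62): voice 0 is free -> assigned | voices=[62 - -]
Op 10: note_off(62): free voice 0 | voices=[- - -]
Op 11: note_on(71): voice 0 is free -> assigned | voices=[71 - -]
Op 12: note_off(71): free voice 0 | voices=[- - -]
Op 13: note_on(84): voice 0 is free -> assigned | voices=[84 - -]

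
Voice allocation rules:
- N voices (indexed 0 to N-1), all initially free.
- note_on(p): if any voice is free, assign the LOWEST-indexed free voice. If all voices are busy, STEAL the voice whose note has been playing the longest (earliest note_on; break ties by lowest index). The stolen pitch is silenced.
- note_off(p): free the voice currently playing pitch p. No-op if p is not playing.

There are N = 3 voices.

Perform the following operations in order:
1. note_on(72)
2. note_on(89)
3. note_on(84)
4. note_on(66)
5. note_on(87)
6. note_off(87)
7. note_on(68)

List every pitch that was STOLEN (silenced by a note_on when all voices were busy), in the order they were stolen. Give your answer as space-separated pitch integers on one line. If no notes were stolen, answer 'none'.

Op 1: note_on(72): voice 0 is free -> assigned | voices=[72 - -]
Op 2: note_on(89): voice 1 is free -> assigned | voices=[72 89 -]
Op 3: note_on(84): voice 2 is free -> assigned | voices=[72 89 84]
Op 4: note_on(66): all voices busy, STEAL voice 0 (pitch 72, oldest) -> assign | voices=[66 89 84]
Op 5: note_on(87): all voices busy, STEAL voice 1 (pitch 89, oldest) -> assign | voices=[66 87 84]
Op 6: note_off(87): free voice 1 | voices=[66 - 84]
Op 7: note_on(68): voice 1 is free -> assigned | voices=[66 68 84]

Answer: 72 89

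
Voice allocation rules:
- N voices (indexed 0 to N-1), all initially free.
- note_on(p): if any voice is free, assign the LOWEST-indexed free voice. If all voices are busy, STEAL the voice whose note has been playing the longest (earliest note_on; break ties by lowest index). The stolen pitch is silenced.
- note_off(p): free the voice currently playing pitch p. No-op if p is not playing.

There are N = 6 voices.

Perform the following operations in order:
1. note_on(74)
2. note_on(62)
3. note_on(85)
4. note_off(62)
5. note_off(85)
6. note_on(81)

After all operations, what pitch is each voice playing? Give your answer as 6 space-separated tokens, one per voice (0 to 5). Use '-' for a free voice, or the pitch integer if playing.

Answer: 74 81 - - - -

Derivation:
Op 1: note_on(74): voice 0 is free -> assigned | voices=[74 - - - - -]
Op 2: note_on(62): voice 1 is free -> assigned | voices=[74 62 - - - -]
Op 3: note_on(85): voice 2 is free -> assigned | voices=[74 62 85 - - -]
Op 4: note_off(62): free voice 1 | voices=[74 - 85 - - -]
Op 5: note_off(85): free voice 2 | voices=[74 - - - - -]
Op 6: note_on(81): voice 1 is free -> assigned | voices=[74 81 - - - -]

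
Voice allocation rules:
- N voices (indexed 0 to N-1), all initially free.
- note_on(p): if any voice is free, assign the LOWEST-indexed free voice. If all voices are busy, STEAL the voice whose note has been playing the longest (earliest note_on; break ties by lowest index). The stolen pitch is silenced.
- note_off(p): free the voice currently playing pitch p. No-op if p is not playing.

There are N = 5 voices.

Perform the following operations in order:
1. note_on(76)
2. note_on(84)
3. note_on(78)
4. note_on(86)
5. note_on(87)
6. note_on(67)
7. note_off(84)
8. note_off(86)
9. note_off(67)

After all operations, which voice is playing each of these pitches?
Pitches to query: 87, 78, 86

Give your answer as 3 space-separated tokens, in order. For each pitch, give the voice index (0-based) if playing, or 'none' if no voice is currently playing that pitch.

Op 1: note_on(76): voice 0 is free -> assigned | voices=[76 - - - -]
Op 2: note_on(84): voice 1 is free -> assigned | voices=[76 84 - - -]
Op 3: note_on(78): voice 2 is free -> assigned | voices=[76 84 78 - -]
Op 4: note_on(86): voice 3 is free -> assigned | voices=[76 84 78 86 -]
Op 5: note_on(87): voice 4 is free -> assigned | voices=[76 84 78 86 87]
Op 6: note_on(67): all voices busy, STEAL voice 0 (pitch 76, oldest) -> assign | voices=[67 84 78 86 87]
Op 7: note_off(84): free voice 1 | voices=[67 - 78 86 87]
Op 8: note_off(86): free voice 3 | voices=[67 - 78 - 87]
Op 9: note_off(67): free voice 0 | voices=[- - 78 - 87]

Answer: 4 2 none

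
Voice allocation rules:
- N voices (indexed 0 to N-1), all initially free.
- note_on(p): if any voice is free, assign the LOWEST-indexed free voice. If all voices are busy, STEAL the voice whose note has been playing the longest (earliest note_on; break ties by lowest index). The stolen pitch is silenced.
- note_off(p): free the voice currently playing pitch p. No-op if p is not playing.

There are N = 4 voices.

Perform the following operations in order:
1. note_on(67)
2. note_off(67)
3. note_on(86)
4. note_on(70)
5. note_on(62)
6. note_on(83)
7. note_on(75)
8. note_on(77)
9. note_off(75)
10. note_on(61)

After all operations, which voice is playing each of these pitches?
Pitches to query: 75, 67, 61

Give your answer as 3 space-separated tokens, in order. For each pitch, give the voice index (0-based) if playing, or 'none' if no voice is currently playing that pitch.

Op 1: note_on(67): voice 0 is free -> assigned | voices=[67 - - -]
Op 2: note_off(67): free voice 0 | voices=[- - - -]
Op 3: note_on(86): voice 0 is free -> assigned | voices=[86 - - -]
Op 4: note_on(70): voice 1 is free -> assigned | voices=[86 70 - -]
Op 5: note_on(62): voice 2 is free -> assigned | voices=[86 70 62 -]
Op 6: note_on(83): voice 3 is free -> assigned | voices=[86 70 62 83]
Op 7: note_on(75): all voices busy, STEAL voice 0 (pitch 86, oldest) -> assign | voices=[75 70 62 83]
Op 8: note_on(77): all voices busy, STEAL voice 1 (pitch 70, oldest) -> assign | voices=[75 77 62 83]
Op 9: note_off(75): free voice 0 | voices=[- 77 62 83]
Op 10: note_on(61): voice 0 is free -> assigned | voices=[61 77 62 83]

Answer: none none 0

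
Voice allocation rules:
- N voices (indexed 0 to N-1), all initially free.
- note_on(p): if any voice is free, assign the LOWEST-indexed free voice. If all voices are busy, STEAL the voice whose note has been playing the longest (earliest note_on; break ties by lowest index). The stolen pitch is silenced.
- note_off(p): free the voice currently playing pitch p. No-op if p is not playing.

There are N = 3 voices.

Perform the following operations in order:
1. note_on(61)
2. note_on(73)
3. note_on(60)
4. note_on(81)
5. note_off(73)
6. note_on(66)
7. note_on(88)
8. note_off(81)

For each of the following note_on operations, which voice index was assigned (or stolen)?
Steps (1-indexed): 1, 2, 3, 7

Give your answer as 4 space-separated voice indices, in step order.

Answer: 0 1 2 2

Derivation:
Op 1: note_on(61): voice 0 is free -> assigned | voices=[61 - -]
Op 2: note_on(73): voice 1 is free -> assigned | voices=[61 73 -]
Op 3: note_on(60): voice 2 is free -> assigned | voices=[61 73 60]
Op 4: note_on(81): all voices busy, STEAL voice 0 (pitch 61, oldest) -> assign | voices=[81 73 60]
Op 5: note_off(73): free voice 1 | voices=[81 - 60]
Op 6: note_on(66): voice 1 is free -> assigned | voices=[81 66 60]
Op 7: note_on(88): all voices busy, STEAL voice 2 (pitch 60, oldest) -> assign | voices=[81 66 88]
Op 8: note_off(81): free voice 0 | voices=[- 66 88]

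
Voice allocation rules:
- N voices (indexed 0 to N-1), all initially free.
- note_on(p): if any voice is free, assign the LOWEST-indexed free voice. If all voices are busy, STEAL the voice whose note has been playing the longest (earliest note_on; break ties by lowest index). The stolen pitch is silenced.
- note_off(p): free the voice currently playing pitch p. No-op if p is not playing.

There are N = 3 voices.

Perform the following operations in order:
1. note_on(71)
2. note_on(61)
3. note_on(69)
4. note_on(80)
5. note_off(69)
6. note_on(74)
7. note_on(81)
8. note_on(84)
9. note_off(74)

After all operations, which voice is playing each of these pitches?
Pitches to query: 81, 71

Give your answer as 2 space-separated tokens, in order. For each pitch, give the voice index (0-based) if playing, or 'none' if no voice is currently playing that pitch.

Answer: 1 none

Derivation:
Op 1: note_on(71): voice 0 is free -> assigned | voices=[71 - -]
Op 2: note_on(61): voice 1 is free -> assigned | voices=[71 61 -]
Op 3: note_on(69): voice 2 is free -> assigned | voices=[71 61 69]
Op 4: note_on(80): all voices busy, STEAL voice 0 (pitch 71, oldest) -> assign | voices=[80 61 69]
Op 5: note_off(69): free voice 2 | voices=[80 61 -]
Op 6: note_on(74): voice 2 is free -> assigned | voices=[80 61 74]
Op 7: note_on(81): all voices busy, STEAL voice 1 (pitch 61, oldest) -> assign | voices=[80 81 74]
Op 8: note_on(84): all voices busy, STEAL voice 0 (pitch 80, oldest) -> assign | voices=[84 81 74]
Op 9: note_off(74): free voice 2 | voices=[84 81 -]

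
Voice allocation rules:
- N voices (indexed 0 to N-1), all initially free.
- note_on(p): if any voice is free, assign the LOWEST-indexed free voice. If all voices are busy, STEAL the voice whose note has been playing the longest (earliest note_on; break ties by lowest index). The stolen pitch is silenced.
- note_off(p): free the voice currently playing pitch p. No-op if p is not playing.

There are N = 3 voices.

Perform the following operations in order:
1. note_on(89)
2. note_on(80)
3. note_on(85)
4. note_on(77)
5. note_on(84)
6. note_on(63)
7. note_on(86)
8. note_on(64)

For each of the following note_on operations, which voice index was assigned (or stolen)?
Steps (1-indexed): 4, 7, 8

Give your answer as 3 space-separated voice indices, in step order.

Answer: 0 0 1

Derivation:
Op 1: note_on(89): voice 0 is free -> assigned | voices=[89 - -]
Op 2: note_on(80): voice 1 is free -> assigned | voices=[89 80 -]
Op 3: note_on(85): voice 2 is free -> assigned | voices=[89 80 85]
Op 4: note_on(77): all voices busy, STEAL voice 0 (pitch 89, oldest) -> assign | voices=[77 80 85]
Op 5: note_on(84): all voices busy, STEAL voice 1 (pitch 80, oldest) -> assign | voices=[77 84 85]
Op 6: note_on(63): all voices busy, STEAL voice 2 (pitch 85, oldest) -> assign | voices=[77 84 63]
Op 7: note_on(86): all voices busy, STEAL voice 0 (pitch 77, oldest) -> assign | voices=[86 84 63]
Op 8: note_on(64): all voices busy, STEAL voice 1 (pitch 84, oldest) -> assign | voices=[86 64 63]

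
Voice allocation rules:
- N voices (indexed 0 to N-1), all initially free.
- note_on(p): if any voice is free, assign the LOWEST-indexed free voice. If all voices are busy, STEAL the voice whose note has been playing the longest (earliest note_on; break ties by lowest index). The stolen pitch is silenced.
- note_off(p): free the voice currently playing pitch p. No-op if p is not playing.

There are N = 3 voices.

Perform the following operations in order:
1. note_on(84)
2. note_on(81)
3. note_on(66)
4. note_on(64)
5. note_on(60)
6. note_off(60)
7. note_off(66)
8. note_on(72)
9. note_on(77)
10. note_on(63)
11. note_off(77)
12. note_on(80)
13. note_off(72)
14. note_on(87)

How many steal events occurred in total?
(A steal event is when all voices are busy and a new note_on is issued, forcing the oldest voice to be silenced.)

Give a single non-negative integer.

Answer: 3

Derivation:
Op 1: note_on(84): voice 0 is free -> assigned | voices=[84 - -]
Op 2: note_on(81): voice 1 is free -> assigned | voices=[84 81 -]
Op 3: note_on(66): voice 2 is free -> assigned | voices=[84 81 66]
Op 4: note_on(64): all voices busy, STEAL voice 0 (pitch 84, oldest) -> assign | voices=[64 81 66]
Op 5: note_on(60): all voices busy, STEAL voice 1 (pitch 81, oldest) -> assign | voices=[64 60 66]
Op 6: note_off(60): free voice 1 | voices=[64 - 66]
Op 7: note_off(66): free voice 2 | voices=[64 - -]
Op 8: note_on(72): voice 1 is free -> assigned | voices=[64 72 -]
Op 9: note_on(77): voice 2 is free -> assigned | voices=[64 72 77]
Op 10: note_on(63): all voices busy, STEAL voice 0 (pitch 64, oldest) -> assign | voices=[63 72 77]
Op 11: note_off(77): free voice 2 | voices=[63 72 -]
Op 12: note_on(80): voice 2 is free -> assigned | voices=[63 72 80]
Op 13: note_off(72): free voice 1 | voices=[63 - 80]
Op 14: note_on(87): voice 1 is free -> assigned | voices=[63 87 80]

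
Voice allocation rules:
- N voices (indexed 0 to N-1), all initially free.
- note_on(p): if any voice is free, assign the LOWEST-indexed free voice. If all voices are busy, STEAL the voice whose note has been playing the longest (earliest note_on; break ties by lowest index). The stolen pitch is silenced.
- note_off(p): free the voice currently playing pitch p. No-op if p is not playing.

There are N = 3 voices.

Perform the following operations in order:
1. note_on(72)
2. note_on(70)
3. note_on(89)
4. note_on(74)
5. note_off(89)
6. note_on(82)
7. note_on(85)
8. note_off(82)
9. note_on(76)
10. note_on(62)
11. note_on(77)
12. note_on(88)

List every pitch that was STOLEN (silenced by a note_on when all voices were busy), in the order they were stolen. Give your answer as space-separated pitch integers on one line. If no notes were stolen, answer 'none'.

Answer: 72 70 74 85 76

Derivation:
Op 1: note_on(72): voice 0 is free -> assigned | voices=[72 - -]
Op 2: note_on(70): voice 1 is free -> assigned | voices=[72 70 -]
Op 3: note_on(89): voice 2 is free -> assigned | voices=[72 70 89]
Op 4: note_on(74): all voices busy, STEAL voice 0 (pitch 72, oldest) -> assign | voices=[74 70 89]
Op 5: note_off(89): free voice 2 | voices=[74 70 -]
Op 6: note_on(82): voice 2 is free -> assigned | voices=[74 70 82]
Op 7: note_on(85): all voices busy, STEAL voice 1 (pitch 70, oldest) -> assign | voices=[74 85 82]
Op 8: note_off(82): free voice 2 | voices=[74 85 -]
Op 9: note_on(76): voice 2 is free -> assigned | voices=[74 85 76]
Op 10: note_on(62): all voices busy, STEAL voice 0 (pitch 74, oldest) -> assign | voices=[62 85 76]
Op 11: note_on(77): all voices busy, STEAL voice 1 (pitch 85, oldest) -> assign | voices=[62 77 76]
Op 12: note_on(88): all voices busy, STEAL voice 2 (pitch 76, oldest) -> assign | voices=[62 77 88]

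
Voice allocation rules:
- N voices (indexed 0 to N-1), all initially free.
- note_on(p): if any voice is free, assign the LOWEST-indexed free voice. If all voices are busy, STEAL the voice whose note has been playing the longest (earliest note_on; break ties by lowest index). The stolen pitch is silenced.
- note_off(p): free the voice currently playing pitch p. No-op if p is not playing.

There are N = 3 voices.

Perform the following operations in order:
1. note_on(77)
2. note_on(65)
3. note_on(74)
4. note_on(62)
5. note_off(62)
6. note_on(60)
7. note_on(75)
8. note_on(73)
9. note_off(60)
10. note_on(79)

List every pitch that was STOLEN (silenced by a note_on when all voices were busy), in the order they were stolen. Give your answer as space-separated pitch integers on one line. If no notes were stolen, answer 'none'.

Op 1: note_on(77): voice 0 is free -> assigned | voices=[77 - -]
Op 2: note_on(65): voice 1 is free -> assigned | voices=[77 65 -]
Op 3: note_on(74): voice 2 is free -> assigned | voices=[77 65 74]
Op 4: note_on(62): all voices busy, STEAL voice 0 (pitch 77, oldest) -> assign | voices=[62 65 74]
Op 5: note_off(62): free voice 0 | voices=[- 65 74]
Op 6: note_on(60): voice 0 is free -> assigned | voices=[60 65 74]
Op 7: note_on(75): all voices busy, STEAL voice 1 (pitch 65, oldest) -> assign | voices=[60 75 74]
Op 8: note_on(73): all voices busy, STEAL voice 2 (pitch 74, oldest) -> assign | voices=[60 75 73]
Op 9: note_off(60): free voice 0 | voices=[- 75 73]
Op 10: note_on(79): voice 0 is free -> assigned | voices=[79 75 73]

Answer: 77 65 74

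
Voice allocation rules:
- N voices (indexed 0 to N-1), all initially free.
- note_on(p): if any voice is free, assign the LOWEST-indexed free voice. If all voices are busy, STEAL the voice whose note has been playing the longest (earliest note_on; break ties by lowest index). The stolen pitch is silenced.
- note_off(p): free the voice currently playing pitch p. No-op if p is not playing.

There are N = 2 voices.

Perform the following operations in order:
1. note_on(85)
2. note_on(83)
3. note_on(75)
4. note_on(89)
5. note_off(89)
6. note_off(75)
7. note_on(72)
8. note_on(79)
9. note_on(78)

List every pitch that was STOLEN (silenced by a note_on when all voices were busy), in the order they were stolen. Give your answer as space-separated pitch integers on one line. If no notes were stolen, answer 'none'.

Answer: 85 83 72

Derivation:
Op 1: note_on(85): voice 0 is free -> assigned | voices=[85 -]
Op 2: note_on(83): voice 1 is free -> assigned | voices=[85 83]
Op 3: note_on(75): all voices busy, STEAL voice 0 (pitch 85, oldest) -> assign | voices=[75 83]
Op 4: note_on(89): all voices busy, STEAL voice 1 (pitch 83, oldest) -> assign | voices=[75 89]
Op 5: note_off(89): free voice 1 | voices=[75 -]
Op 6: note_off(75): free voice 0 | voices=[- -]
Op 7: note_on(72): voice 0 is free -> assigned | voices=[72 -]
Op 8: note_on(79): voice 1 is free -> assigned | voices=[72 79]
Op 9: note_on(78): all voices busy, STEAL voice 0 (pitch 72, oldest) -> assign | voices=[78 79]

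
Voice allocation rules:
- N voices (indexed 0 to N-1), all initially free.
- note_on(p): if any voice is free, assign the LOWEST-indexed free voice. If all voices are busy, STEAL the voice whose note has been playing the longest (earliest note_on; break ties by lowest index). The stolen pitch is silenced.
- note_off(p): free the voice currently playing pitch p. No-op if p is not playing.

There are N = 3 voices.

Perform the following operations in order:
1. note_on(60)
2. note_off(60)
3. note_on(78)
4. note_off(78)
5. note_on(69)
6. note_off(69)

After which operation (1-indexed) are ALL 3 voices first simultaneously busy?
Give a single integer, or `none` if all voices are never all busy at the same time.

Answer: none

Derivation:
Op 1: note_on(60): voice 0 is free -> assigned | voices=[60 - -]
Op 2: note_off(60): free voice 0 | voices=[- - -]
Op 3: note_on(78): voice 0 is free -> assigned | voices=[78 - -]
Op 4: note_off(78): free voice 0 | voices=[- - -]
Op 5: note_on(69): voice 0 is free -> assigned | voices=[69 - -]
Op 6: note_off(69): free voice 0 | voices=[- - -]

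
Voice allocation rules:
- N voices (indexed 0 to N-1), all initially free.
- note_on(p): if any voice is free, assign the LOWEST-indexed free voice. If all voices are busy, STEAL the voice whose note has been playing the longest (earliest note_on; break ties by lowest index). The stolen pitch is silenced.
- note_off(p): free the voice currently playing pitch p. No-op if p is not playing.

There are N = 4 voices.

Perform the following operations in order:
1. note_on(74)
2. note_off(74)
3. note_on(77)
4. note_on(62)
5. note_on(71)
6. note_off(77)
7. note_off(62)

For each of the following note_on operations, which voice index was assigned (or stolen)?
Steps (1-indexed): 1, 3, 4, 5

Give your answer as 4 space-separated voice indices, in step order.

Answer: 0 0 1 2

Derivation:
Op 1: note_on(74): voice 0 is free -> assigned | voices=[74 - - -]
Op 2: note_off(74): free voice 0 | voices=[- - - -]
Op 3: note_on(77): voice 0 is free -> assigned | voices=[77 - - -]
Op 4: note_on(62): voice 1 is free -> assigned | voices=[77 62 - -]
Op 5: note_on(71): voice 2 is free -> assigned | voices=[77 62 71 -]
Op 6: note_off(77): free voice 0 | voices=[- 62 71 -]
Op 7: note_off(62): free voice 1 | voices=[- - 71 -]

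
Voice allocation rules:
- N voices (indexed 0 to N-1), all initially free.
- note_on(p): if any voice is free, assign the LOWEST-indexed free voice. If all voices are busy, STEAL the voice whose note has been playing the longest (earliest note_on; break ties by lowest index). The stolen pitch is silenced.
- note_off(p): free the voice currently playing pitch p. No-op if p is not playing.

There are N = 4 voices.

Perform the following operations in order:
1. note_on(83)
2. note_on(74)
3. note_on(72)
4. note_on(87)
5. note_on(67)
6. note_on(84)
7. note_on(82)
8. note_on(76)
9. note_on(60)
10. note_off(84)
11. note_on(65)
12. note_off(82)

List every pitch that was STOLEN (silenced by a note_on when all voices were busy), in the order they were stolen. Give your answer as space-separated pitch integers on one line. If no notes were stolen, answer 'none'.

Answer: 83 74 72 87 67

Derivation:
Op 1: note_on(83): voice 0 is free -> assigned | voices=[83 - - -]
Op 2: note_on(74): voice 1 is free -> assigned | voices=[83 74 - -]
Op 3: note_on(72): voice 2 is free -> assigned | voices=[83 74 72 -]
Op 4: note_on(87): voice 3 is free -> assigned | voices=[83 74 72 87]
Op 5: note_on(67): all voices busy, STEAL voice 0 (pitch 83, oldest) -> assign | voices=[67 74 72 87]
Op 6: note_on(84): all voices busy, STEAL voice 1 (pitch 74, oldest) -> assign | voices=[67 84 72 87]
Op 7: note_on(82): all voices busy, STEAL voice 2 (pitch 72, oldest) -> assign | voices=[67 84 82 87]
Op 8: note_on(76): all voices busy, STEAL voice 3 (pitch 87, oldest) -> assign | voices=[67 84 82 76]
Op 9: note_on(60): all voices busy, STEAL voice 0 (pitch 67, oldest) -> assign | voices=[60 84 82 76]
Op 10: note_off(84): free voice 1 | voices=[60 - 82 76]
Op 11: note_on(65): voice 1 is free -> assigned | voices=[60 65 82 76]
Op 12: note_off(82): free voice 2 | voices=[60 65 - 76]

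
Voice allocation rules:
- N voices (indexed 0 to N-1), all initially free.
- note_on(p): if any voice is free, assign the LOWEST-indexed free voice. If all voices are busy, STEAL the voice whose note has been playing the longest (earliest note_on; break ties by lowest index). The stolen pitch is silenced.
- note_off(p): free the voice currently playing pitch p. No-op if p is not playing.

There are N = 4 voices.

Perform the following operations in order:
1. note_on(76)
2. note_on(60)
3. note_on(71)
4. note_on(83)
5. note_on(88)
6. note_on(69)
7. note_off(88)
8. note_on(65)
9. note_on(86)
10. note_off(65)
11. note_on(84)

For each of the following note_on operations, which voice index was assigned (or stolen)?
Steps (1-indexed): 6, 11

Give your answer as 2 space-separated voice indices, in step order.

Answer: 1 0

Derivation:
Op 1: note_on(76): voice 0 is free -> assigned | voices=[76 - - -]
Op 2: note_on(60): voice 1 is free -> assigned | voices=[76 60 - -]
Op 3: note_on(71): voice 2 is free -> assigned | voices=[76 60 71 -]
Op 4: note_on(83): voice 3 is free -> assigned | voices=[76 60 71 83]
Op 5: note_on(88): all voices busy, STEAL voice 0 (pitch 76, oldest) -> assign | voices=[88 60 71 83]
Op 6: note_on(69): all voices busy, STEAL voice 1 (pitch 60, oldest) -> assign | voices=[88 69 71 83]
Op 7: note_off(88): free voice 0 | voices=[- 69 71 83]
Op 8: note_on(65): voice 0 is free -> assigned | voices=[65 69 71 83]
Op 9: note_on(86): all voices busy, STEAL voice 2 (pitch 71, oldest) -> assign | voices=[65 69 86 83]
Op 10: note_off(65): free voice 0 | voices=[- 69 86 83]
Op 11: note_on(84): voice 0 is free -> assigned | voices=[84 69 86 83]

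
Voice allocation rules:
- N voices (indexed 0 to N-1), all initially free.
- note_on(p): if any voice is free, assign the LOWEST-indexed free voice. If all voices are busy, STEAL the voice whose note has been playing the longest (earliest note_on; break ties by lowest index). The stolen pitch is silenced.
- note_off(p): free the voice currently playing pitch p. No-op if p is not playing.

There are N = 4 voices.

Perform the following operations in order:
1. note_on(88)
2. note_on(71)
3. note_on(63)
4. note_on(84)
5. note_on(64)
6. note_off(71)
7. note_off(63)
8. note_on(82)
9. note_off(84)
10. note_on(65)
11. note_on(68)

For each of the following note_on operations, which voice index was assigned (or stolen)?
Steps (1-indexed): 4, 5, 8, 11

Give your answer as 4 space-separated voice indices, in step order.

Answer: 3 0 1 3

Derivation:
Op 1: note_on(88): voice 0 is free -> assigned | voices=[88 - - -]
Op 2: note_on(71): voice 1 is free -> assigned | voices=[88 71 - -]
Op 3: note_on(63): voice 2 is free -> assigned | voices=[88 71 63 -]
Op 4: note_on(84): voice 3 is free -> assigned | voices=[88 71 63 84]
Op 5: note_on(64): all voices busy, STEAL voice 0 (pitch 88, oldest) -> assign | voices=[64 71 63 84]
Op 6: note_off(71): free voice 1 | voices=[64 - 63 84]
Op 7: note_off(63): free voice 2 | voices=[64 - - 84]
Op 8: note_on(82): voice 1 is free -> assigned | voices=[64 82 - 84]
Op 9: note_off(84): free voice 3 | voices=[64 82 - -]
Op 10: note_on(65): voice 2 is free -> assigned | voices=[64 82 65 -]
Op 11: note_on(68): voice 3 is free -> assigned | voices=[64 82 65 68]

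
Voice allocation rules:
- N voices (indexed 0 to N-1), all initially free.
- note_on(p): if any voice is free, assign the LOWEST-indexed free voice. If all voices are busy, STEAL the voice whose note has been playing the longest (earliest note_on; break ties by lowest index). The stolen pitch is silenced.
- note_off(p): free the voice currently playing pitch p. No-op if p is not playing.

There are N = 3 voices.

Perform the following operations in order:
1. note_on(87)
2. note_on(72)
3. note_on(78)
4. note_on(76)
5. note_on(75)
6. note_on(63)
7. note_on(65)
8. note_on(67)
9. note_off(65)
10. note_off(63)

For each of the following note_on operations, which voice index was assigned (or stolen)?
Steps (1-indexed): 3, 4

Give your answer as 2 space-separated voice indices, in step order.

Answer: 2 0

Derivation:
Op 1: note_on(87): voice 0 is free -> assigned | voices=[87 - -]
Op 2: note_on(72): voice 1 is free -> assigned | voices=[87 72 -]
Op 3: note_on(78): voice 2 is free -> assigned | voices=[87 72 78]
Op 4: note_on(76): all voices busy, STEAL voice 0 (pitch 87, oldest) -> assign | voices=[76 72 78]
Op 5: note_on(75): all voices busy, STEAL voice 1 (pitch 72, oldest) -> assign | voices=[76 75 78]
Op 6: note_on(63): all voices busy, STEAL voice 2 (pitch 78, oldest) -> assign | voices=[76 75 63]
Op 7: note_on(65): all voices busy, STEAL voice 0 (pitch 76, oldest) -> assign | voices=[65 75 63]
Op 8: note_on(67): all voices busy, STEAL voice 1 (pitch 75, oldest) -> assign | voices=[65 67 63]
Op 9: note_off(65): free voice 0 | voices=[- 67 63]
Op 10: note_off(63): free voice 2 | voices=[- 67 -]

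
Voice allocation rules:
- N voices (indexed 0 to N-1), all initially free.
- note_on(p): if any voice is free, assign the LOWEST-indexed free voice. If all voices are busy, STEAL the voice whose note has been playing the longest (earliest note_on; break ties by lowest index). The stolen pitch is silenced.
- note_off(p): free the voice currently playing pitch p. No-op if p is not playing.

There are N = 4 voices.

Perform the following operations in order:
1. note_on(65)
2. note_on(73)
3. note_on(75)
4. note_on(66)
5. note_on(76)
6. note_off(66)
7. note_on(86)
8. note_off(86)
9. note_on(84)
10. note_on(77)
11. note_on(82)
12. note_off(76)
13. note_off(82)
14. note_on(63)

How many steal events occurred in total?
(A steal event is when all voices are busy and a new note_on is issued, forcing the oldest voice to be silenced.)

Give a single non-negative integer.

Answer: 3

Derivation:
Op 1: note_on(65): voice 0 is free -> assigned | voices=[65 - - -]
Op 2: note_on(73): voice 1 is free -> assigned | voices=[65 73 - -]
Op 3: note_on(75): voice 2 is free -> assigned | voices=[65 73 75 -]
Op 4: note_on(66): voice 3 is free -> assigned | voices=[65 73 75 66]
Op 5: note_on(76): all voices busy, STEAL voice 0 (pitch 65, oldest) -> assign | voices=[76 73 75 66]
Op 6: note_off(66): free voice 3 | voices=[76 73 75 -]
Op 7: note_on(86): voice 3 is free -> assigned | voices=[76 73 75 86]
Op 8: note_off(86): free voice 3 | voices=[76 73 75 -]
Op 9: note_on(84): voice 3 is free -> assigned | voices=[76 73 75 84]
Op 10: note_on(77): all voices busy, STEAL voice 1 (pitch 73, oldest) -> assign | voices=[76 77 75 84]
Op 11: note_on(82): all voices busy, STEAL voice 2 (pitch 75, oldest) -> assign | voices=[76 77 82 84]
Op 12: note_off(76): free voice 0 | voices=[- 77 82 84]
Op 13: note_off(82): free voice 2 | voices=[- 77 - 84]
Op 14: note_on(63): voice 0 is free -> assigned | voices=[63 77 - 84]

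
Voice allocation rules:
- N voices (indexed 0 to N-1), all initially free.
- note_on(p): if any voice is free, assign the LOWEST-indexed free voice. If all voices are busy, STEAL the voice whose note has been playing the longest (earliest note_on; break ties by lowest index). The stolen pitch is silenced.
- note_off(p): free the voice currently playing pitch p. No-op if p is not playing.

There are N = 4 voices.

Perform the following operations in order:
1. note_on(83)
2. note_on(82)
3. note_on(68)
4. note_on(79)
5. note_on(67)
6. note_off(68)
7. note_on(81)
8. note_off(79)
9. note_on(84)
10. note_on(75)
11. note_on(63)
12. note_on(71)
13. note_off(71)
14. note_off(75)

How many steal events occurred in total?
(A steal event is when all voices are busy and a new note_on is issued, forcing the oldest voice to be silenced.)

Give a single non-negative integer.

Answer: 4

Derivation:
Op 1: note_on(83): voice 0 is free -> assigned | voices=[83 - - -]
Op 2: note_on(82): voice 1 is free -> assigned | voices=[83 82 - -]
Op 3: note_on(68): voice 2 is free -> assigned | voices=[83 82 68 -]
Op 4: note_on(79): voice 3 is free -> assigned | voices=[83 82 68 79]
Op 5: note_on(67): all voices busy, STEAL voice 0 (pitch 83, oldest) -> assign | voices=[67 82 68 79]
Op 6: note_off(68): free voice 2 | voices=[67 82 - 79]
Op 7: note_on(81): voice 2 is free -> assigned | voices=[67 82 81 79]
Op 8: note_off(79): free voice 3 | voices=[67 82 81 -]
Op 9: note_on(84): voice 3 is free -> assigned | voices=[67 82 81 84]
Op 10: note_on(75): all voices busy, STEAL voice 1 (pitch 82, oldest) -> assign | voices=[67 75 81 84]
Op 11: note_on(63): all voices busy, STEAL voice 0 (pitch 67, oldest) -> assign | voices=[63 75 81 84]
Op 12: note_on(71): all voices busy, STEAL voice 2 (pitch 81, oldest) -> assign | voices=[63 75 71 84]
Op 13: note_off(71): free voice 2 | voices=[63 75 - 84]
Op 14: note_off(75): free voice 1 | voices=[63 - - 84]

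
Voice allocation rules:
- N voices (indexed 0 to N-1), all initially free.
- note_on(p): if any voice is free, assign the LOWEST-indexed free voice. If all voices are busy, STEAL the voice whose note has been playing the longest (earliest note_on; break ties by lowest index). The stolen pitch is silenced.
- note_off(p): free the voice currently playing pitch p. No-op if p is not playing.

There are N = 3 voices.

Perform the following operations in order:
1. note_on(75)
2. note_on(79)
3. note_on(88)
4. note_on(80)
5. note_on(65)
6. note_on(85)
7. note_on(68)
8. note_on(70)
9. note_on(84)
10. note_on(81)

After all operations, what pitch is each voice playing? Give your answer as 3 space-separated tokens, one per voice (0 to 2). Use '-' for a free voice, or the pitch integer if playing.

Answer: 81 70 84

Derivation:
Op 1: note_on(75): voice 0 is free -> assigned | voices=[75 - -]
Op 2: note_on(79): voice 1 is free -> assigned | voices=[75 79 -]
Op 3: note_on(88): voice 2 is free -> assigned | voices=[75 79 88]
Op 4: note_on(80): all voices busy, STEAL voice 0 (pitch 75, oldest) -> assign | voices=[80 79 88]
Op 5: note_on(65): all voices busy, STEAL voice 1 (pitch 79, oldest) -> assign | voices=[80 65 88]
Op 6: note_on(85): all voices busy, STEAL voice 2 (pitch 88, oldest) -> assign | voices=[80 65 85]
Op 7: note_on(68): all voices busy, STEAL voice 0 (pitch 80, oldest) -> assign | voices=[68 65 85]
Op 8: note_on(70): all voices busy, STEAL voice 1 (pitch 65, oldest) -> assign | voices=[68 70 85]
Op 9: note_on(84): all voices busy, STEAL voice 2 (pitch 85, oldest) -> assign | voices=[68 70 84]
Op 10: note_on(81): all voices busy, STEAL voice 0 (pitch 68, oldest) -> assign | voices=[81 70 84]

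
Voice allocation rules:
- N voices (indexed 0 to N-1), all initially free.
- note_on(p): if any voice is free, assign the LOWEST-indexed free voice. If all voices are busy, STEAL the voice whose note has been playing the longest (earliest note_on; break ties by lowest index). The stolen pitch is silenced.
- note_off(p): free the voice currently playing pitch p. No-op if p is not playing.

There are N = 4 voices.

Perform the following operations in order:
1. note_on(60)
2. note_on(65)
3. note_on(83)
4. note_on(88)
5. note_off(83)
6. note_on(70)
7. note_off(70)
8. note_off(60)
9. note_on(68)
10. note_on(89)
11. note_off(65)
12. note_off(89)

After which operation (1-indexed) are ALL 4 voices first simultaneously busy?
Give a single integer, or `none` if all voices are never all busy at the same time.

Op 1: note_on(60): voice 0 is free -> assigned | voices=[60 - - -]
Op 2: note_on(65): voice 1 is free -> assigned | voices=[60 65 - -]
Op 3: note_on(83): voice 2 is free -> assigned | voices=[60 65 83 -]
Op 4: note_on(88): voice 3 is free -> assigned | voices=[60 65 83 88]
Op 5: note_off(83): free voice 2 | voices=[60 65 - 88]
Op 6: note_on(70): voice 2 is free -> assigned | voices=[60 65 70 88]
Op 7: note_off(70): free voice 2 | voices=[60 65 - 88]
Op 8: note_off(60): free voice 0 | voices=[- 65 - 88]
Op 9: note_on(68): voice 0 is free -> assigned | voices=[68 65 - 88]
Op 10: note_on(89): voice 2 is free -> assigned | voices=[68 65 89 88]
Op 11: note_off(65): free voice 1 | voices=[68 - 89 88]
Op 12: note_off(89): free voice 2 | voices=[68 - - 88]

Answer: 4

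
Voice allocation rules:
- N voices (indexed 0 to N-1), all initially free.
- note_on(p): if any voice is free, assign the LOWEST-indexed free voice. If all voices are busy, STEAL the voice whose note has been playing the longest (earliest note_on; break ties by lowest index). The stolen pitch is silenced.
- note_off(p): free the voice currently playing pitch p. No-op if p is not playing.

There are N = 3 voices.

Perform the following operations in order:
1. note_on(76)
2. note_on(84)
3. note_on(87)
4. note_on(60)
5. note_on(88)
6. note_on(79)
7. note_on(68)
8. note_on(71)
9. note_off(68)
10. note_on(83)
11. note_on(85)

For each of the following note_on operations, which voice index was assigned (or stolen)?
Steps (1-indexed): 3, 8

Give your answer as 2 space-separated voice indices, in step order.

Answer: 2 1

Derivation:
Op 1: note_on(76): voice 0 is free -> assigned | voices=[76 - -]
Op 2: note_on(84): voice 1 is free -> assigned | voices=[76 84 -]
Op 3: note_on(87): voice 2 is free -> assigned | voices=[76 84 87]
Op 4: note_on(60): all voices busy, STEAL voice 0 (pitch 76, oldest) -> assign | voices=[60 84 87]
Op 5: note_on(88): all voices busy, STEAL voice 1 (pitch 84, oldest) -> assign | voices=[60 88 87]
Op 6: note_on(79): all voices busy, STEAL voice 2 (pitch 87, oldest) -> assign | voices=[60 88 79]
Op 7: note_on(68): all voices busy, STEAL voice 0 (pitch 60, oldest) -> assign | voices=[68 88 79]
Op 8: note_on(71): all voices busy, STEAL voice 1 (pitch 88, oldest) -> assign | voices=[68 71 79]
Op 9: note_off(68): free voice 0 | voices=[- 71 79]
Op 10: note_on(83): voice 0 is free -> assigned | voices=[83 71 79]
Op 11: note_on(85): all voices busy, STEAL voice 2 (pitch 79, oldest) -> assign | voices=[83 71 85]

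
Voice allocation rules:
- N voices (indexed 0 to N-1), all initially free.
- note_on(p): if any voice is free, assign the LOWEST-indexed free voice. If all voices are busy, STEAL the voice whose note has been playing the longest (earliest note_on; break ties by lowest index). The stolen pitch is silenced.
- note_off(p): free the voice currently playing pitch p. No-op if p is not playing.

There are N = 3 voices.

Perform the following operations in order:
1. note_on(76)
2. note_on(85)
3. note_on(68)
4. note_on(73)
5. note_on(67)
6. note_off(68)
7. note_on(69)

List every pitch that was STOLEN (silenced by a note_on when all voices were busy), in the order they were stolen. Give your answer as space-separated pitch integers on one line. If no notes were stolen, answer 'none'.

Answer: 76 85

Derivation:
Op 1: note_on(76): voice 0 is free -> assigned | voices=[76 - -]
Op 2: note_on(85): voice 1 is free -> assigned | voices=[76 85 -]
Op 3: note_on(68): voice 2 is free -> assigned | voices=[76 85 68]
Op 4: note_on(73): all voices busy, STEAL voice 0 (pitch 76, oldest) -> assign | voices=[73 85 68]
Op 5: note_on(67): all voices busy, STEAL voice 1 (pitch 85, oldest) -> assign | voices=[73 67 68]
Op 6: note_off(68): free voice 2 | voices=[73 67 -]
Op 7: note_on(69): voice 2 is free -> assigned | voices=[73 67 69]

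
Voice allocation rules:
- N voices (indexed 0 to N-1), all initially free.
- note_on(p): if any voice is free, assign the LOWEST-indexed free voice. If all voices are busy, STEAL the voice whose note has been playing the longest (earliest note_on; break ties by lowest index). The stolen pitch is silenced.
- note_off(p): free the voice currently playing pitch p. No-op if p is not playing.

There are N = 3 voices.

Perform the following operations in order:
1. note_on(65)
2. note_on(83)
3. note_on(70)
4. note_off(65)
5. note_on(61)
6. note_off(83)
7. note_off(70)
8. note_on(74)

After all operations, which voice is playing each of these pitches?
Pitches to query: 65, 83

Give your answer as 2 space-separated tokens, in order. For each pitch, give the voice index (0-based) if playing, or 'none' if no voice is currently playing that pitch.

Op 1: note_on(65): voice 0 is free -> assigned | voices=[65 - -]
Op 2: note_on(83): voice 1 is free -> assigned | voices=[65 83 -]
Op 3: note_on(70): voice 2 is free -> assigned | voices=[65 83 70]
Op 4: note_off(65): free voice 0 | voices=[- 83 70]
Op 5: note_on(61): voice 0 is free -> assigned | voices=[61 83 70]
Op 6: note_off(83): free voice 1 | voices=[61 - 70]
Op 7: note_off(70): free voice 2 | voices=[61 - -]
Op 8: note_on(74): voice 1 is free -> assigned | voices=[61 74 -]

Answer: none none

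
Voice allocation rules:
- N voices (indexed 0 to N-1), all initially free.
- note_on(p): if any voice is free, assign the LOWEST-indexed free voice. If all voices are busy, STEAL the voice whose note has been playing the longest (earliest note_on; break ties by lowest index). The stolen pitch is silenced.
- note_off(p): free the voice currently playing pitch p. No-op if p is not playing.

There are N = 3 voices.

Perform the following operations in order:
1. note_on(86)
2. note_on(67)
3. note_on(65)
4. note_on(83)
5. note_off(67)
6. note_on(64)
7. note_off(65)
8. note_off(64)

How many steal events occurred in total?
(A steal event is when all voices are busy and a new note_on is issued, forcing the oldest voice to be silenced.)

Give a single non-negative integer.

Answer: 1

Derivation:
Op 1: note_on(86): voice 0 is free -> assigned | voices=[86 - -]
Op 2: note_on(67): voice 1 is free -> assigned | voices=[86 67 -]
Op 3: note_on(65): voice 2 is free -> assigned | voices=[86 67 65]
Op 4: note_on(83): all voices busy, STEAL voice 0 (pitch 86, oldest) -> assign | voices=[83 67 65]
Op 5: note_off(67): free voice 1 | voices=[83 - 65]
Op 6: note_on(64): voice 1 is free -> assigned | voices=[83 64 65]
Op 7: note_off(65): free voice 2 | voices=[83 64 -]
Op 8: note_off(64): free voice 1 | voices=[83 - -]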